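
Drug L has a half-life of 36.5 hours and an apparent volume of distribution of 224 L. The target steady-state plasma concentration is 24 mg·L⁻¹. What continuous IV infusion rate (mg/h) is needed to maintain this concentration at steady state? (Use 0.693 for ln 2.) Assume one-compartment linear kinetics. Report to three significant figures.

102 mg/h

k = 0.693/36.5 = 0.01899 h⁻¹, so CL = k·Vd = 0.01899 × 224.0 = 4.254 L/h
Infusion rate = CL × Css = 4.254 × 24 = 102.1 mg/h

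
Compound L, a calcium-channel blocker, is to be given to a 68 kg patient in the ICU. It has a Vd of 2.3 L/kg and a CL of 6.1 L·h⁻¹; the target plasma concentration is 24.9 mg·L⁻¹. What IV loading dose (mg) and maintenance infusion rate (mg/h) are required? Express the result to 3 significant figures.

(a) 3890 mg; (b) 152 mg/h

Total Vd = 2.3 × 68 = 156.4 L
Loading dose = Vd × C = 156.4 × 24.9 = 3894 mg
Maintenance infusion rate = CL × Css = 6.100 × 24.9 = 151.9 mg/h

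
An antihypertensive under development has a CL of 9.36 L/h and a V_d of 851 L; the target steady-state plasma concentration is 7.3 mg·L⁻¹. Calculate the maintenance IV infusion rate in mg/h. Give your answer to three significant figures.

Infusion rate = CL · Css = 9.360 L/h × 7.3 mg/L = 68.33 mg/h

68.3 mg/h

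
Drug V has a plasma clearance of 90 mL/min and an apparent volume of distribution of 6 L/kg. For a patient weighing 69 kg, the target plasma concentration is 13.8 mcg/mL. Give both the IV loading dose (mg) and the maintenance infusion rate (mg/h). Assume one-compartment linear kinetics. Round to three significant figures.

Vd(total) = 69 kg × 6 L/kg = 414.0 L
Loading: fill Vd to C_target → 414.0 L × 13.8 mg/L = 5713 mg
CL = 90 mL/min = 90 × 0.06 = 5.400 L/h
Maintenance: replace elimination → rate = CL × Css = 5.400 × 13.8 = 74.52 mg/h

(a) 5710 mg; (b) 74.5 mg/h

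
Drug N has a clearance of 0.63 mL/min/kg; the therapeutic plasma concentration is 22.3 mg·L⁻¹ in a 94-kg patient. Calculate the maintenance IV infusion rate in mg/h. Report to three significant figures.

CL = 0.63 mL/min/kg × 94 kg = 59.22 mL/min = 59.22 × 60/1000 = 3.553 L/h
Infusion rate = CL · Css = 3.553 L/h × 22.3 mg/L = 79.23 mg/h

79.2 mg/h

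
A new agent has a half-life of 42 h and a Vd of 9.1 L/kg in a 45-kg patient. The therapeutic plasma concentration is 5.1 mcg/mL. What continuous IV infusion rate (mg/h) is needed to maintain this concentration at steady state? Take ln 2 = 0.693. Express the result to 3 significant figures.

34.5 mg/h

Vd(total) = 45 kg × 9.1 L/kg = 409.5 L
CL = ln 2 · Vd / t½ = 0.693 × 409.5 / 42 = 6.757 L/h
Infusion rate = CL × Css = 6.757 × 5.1 = 34.46 mg/h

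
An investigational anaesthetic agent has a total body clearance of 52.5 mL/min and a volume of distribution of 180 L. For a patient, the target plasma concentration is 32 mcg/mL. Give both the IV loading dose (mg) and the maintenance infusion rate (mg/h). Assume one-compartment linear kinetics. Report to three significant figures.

Loading: fill Vd to C_target → 180.0 L × 32 mg/L = 5760 mg
Convert clearance: 52.5 mL/min × 60 min/h ÷ 1000 mL/L = 3.150 L/h
Maintenance infusion rate = CL × Css = 3.150 × 32 = 100.8 mg/h

(a) 5760 mg; (b) 101 mg/h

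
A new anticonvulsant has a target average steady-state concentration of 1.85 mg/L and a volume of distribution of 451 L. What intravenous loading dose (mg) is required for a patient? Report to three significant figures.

834 mg

The loading dose fills Vd to the target concentration.
LD = Vd × C = 451.0 × 1.850 = 834.4 mg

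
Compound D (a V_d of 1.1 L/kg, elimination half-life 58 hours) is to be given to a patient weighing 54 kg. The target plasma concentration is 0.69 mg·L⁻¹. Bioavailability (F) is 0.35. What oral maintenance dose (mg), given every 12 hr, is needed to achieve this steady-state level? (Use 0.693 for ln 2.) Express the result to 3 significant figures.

16.8 mg

Vd = 1.1 L/kg × 54 kg = 59.40 L
k = 0.693/58 = 0.01195 h⁻¹, so CL = k·Vd = 0.01195 × 59.40 = 0.7098 L/h
D = CL × Css × τ / F = 0.7098 × 0.69 × 12 / 0.35 = 16.79 mg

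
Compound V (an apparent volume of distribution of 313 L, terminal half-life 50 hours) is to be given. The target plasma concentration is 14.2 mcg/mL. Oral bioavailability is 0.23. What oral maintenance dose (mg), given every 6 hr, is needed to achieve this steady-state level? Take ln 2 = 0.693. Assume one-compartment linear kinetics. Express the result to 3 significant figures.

CL = ln 2 · Vd / t½ = 0.693 × 313.0 / 50 = 4.338 L/h
D = CL × Css × τ / F = 4.338 × 14.2 × 6 / 0.23 = 1607 mg

1610 mg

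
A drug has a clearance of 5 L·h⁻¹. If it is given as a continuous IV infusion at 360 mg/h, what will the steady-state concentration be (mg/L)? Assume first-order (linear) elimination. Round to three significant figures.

72.0 mg/L

Css = rate / CL = 360 / 5.000 = 72.00 mg/L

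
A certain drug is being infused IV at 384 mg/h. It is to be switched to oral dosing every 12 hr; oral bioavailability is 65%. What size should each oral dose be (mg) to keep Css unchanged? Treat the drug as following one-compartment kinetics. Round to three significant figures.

7090 mg

To maintain the same Css, the systemic dosing rate must be unchanged: F·D/τ = infusion rate.
D = rate × τ / F = 384 × 12 / 0.65 = 7089 mg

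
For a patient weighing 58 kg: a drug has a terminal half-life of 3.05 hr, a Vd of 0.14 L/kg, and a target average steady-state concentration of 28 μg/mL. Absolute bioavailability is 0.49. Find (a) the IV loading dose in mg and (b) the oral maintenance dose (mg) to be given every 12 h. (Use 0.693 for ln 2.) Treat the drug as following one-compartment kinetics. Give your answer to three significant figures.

Total Vd = 0.14 × 58 = 8.120 L
LD = Vd × C = 8.120 × 28 = 227.4 mg
CL = 0.693 × Vd / t½ = 0.693 × 8.120 / 3.05 = 1.845 L/h
D = CL × Css × τ / F = 1.845 × 28 × 12 / 0.49 = 1265 mg

(a) 227 mg; (b) 1270 mg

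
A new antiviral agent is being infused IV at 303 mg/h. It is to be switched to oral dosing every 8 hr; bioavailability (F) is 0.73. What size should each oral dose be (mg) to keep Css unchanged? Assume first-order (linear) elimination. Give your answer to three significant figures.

To maintain the same Css, the systemic dosing rate must be unchanged: F·D/τ = infusion rate.
D = rate × τ / F = 303 × 8 / 0.73 = 3321 mg

3320 mg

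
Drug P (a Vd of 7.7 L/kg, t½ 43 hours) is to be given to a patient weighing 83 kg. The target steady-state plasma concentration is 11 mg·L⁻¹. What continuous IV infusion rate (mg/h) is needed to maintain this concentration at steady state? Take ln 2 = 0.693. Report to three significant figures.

113 mg/h

Vd(total) = 83 kg × 7.7 L/kg = 639.1 L
CL = ln 2 · Vd / t½ = 0.693 × 639.1 / 43 = 10.30 L/h
Infusion rate = CL × Css = 10.30 × 11 = 113.3 mg/h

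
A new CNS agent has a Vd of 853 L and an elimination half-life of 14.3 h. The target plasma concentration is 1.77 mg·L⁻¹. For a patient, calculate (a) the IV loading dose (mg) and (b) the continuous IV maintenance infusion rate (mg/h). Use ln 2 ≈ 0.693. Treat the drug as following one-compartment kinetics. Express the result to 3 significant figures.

(a) 1510 mg; (b) 73.2 mg/h

LD = Vd × C = 853.0 × 1.77 = 1510 mg
CL = 0.693 × Vd / t½ = 0.693 × 853.0 / 14.3 = 41.34 L/h
Infusion rate = CL × Css = 41.34 × 1.77 = 73.17 mg/h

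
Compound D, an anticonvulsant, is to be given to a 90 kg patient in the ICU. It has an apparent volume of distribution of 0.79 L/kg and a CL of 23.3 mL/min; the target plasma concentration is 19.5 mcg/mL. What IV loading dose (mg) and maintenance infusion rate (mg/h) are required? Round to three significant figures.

(a) 1390 mg; (b) 27.3 mg/h

Vd = 0.79 L/kg × 90 kg = 71.10 L
Loading dose = Vd × C = 71.10 × 19.5 = 1386 mg
CL = 23.3 mL/min = 23.3 × 0.06 = 1.398 L/h
Infusion rate = 1.398 L/h × 19.5 mg/L = 27.26 mg/h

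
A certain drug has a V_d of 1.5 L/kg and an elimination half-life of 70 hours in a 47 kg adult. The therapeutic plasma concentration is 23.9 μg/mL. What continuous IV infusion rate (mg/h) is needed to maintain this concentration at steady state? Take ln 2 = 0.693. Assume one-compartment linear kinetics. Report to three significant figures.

Vd = 1.5 L/kg × 47 kg = 70.50 L
k = 0.693/70 = 0.009900 h⁻¹, so CL = k·Vd = 0.009900 × 70.50 = 0.6980 L/h
Infusion rate = CL × Css = 0.6980 × 23.9 = 16.68 mg/h

16.7 mg/h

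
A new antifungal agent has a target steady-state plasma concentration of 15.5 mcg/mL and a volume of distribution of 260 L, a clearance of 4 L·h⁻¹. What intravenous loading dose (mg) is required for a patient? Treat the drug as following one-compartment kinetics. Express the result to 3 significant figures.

4030 mg

LD = Vd × C = 260.0 × 15.50 = 4030 mg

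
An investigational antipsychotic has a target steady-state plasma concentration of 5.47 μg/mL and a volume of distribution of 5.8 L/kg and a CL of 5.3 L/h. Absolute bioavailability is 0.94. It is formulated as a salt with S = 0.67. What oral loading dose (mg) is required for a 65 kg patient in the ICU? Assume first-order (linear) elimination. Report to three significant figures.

Vd(total) = 65 kg × 5.8 L/kg = 377.0 L
LD is governed by Vd — clearance does not enter the loading-dose calculation.
LD = Vd × C / F / S = 377.0 × 5.470 / 0.94 / 0.67 = 3274 mg

3270 mg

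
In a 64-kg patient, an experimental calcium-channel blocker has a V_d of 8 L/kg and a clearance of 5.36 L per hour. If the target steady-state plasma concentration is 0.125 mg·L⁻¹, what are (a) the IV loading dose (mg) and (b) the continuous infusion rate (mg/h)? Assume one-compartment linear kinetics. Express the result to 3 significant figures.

(a) 64.0 mg; (b) 0.670 mg/h

Vd(total) = 64 kg × 8 L/kg = 512.0 L
Loading dose = Vd × C = 512.0 × 0.125 = 64.00 mg
Infusion rate = 5.360 L/h × 0.125 mg/L = 0.6700 mg/h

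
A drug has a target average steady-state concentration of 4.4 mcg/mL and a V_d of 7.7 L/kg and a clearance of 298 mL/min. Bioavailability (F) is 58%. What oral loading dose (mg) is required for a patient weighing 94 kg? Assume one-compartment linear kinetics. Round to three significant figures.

Vd = 7.7 L/kg × 94 kg = 723.8 L
LD = Vd × C / F = 723.8 × 4.400 / 0.58 = 5491 mg

5490 mg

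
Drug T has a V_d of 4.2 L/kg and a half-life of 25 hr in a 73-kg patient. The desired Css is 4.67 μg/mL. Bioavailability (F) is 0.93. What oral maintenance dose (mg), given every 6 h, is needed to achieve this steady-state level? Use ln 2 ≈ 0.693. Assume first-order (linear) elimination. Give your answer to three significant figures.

Total Vd = 4.2 × 73 = 306.6 L
k = 0.693/25 = 0.02772 h⁻¹, so CL = k·Vd = 0.02772 × 306.6 = 8.499 L/h
D = CL × Css × τ / F = 8.499 × 4.67 × 6 / 0.93 = 256.1 mg

256 mg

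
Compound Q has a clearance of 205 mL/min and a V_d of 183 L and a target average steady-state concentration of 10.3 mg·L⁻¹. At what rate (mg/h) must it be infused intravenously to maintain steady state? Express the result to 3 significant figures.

CL = 205 mL/min = 205 × 0.06 = 12.30 L/h
Infusion rate = CL · Css = 12.30 L/h × 10.3 mg/L = 126.7 mg/h

127 mg/h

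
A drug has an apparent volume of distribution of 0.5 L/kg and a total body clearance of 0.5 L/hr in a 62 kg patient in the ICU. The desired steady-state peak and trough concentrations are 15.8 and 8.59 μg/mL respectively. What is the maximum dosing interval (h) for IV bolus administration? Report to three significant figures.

37.8 h

Vd(total) = 62 kg × 0.5 L/kg = 31.00 L
k = CL / Vd = 0.5000 / 31.00 = 0.01613 h⁻¹
Between IV bolus doses, concentration decays as C = C₀·e^(−kτ), so C_peak/C_trough = e^(kτ).
τ_max = ln(C_peak/C_trough) / k = ln(15.8/8.59) / 0.01613 = 0.6094 / 0.01613 = 37.78 h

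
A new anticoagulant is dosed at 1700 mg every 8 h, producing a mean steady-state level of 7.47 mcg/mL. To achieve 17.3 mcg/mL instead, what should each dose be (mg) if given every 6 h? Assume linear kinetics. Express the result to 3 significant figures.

2950 mg

For first-order elimination, Css ∝ F·D/(CL·τ); F and CL are unchanged, so Css ∝ D/τ.
D₂ = D₁ × (Css,target / Css,current) × (τ₂/τ₁) = 1700 × (17.3/7.47) × (6/8) = 2953 mg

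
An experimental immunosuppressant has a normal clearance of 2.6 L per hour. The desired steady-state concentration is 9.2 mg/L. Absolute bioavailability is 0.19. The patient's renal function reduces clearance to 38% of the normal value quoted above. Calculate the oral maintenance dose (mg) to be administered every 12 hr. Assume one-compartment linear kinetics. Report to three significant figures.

574 mg

Patient clearance = 0.38 × 2.600 = 0.9880 L/h
D = CL × Css × τ / F = 0.9880 × 9.2 × 12 / 0.19 = 574.1 mg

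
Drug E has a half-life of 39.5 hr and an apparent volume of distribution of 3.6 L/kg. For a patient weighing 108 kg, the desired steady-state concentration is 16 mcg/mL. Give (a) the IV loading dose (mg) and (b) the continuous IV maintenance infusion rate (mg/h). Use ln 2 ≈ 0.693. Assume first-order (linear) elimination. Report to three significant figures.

(a) 6220 mg; (b) 109 mg/h

Vd(total) = 108 kg × 3.6 L/kg = 388.8 L
LD = Vd × C = 388.8 × 16 = 6221 mg
CL = 0.693 × Vd / t½ = 0.693 × 388.8 / 39.5 = 6.821 L/h
Infusion rate = CL × Css = 6.821 × 16 = 109.1 mg/h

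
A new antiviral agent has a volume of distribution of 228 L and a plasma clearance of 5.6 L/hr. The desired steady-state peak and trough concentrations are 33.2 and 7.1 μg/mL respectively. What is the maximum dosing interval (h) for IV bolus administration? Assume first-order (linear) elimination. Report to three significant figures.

k = CL / Vd = 5.600 / 228.0 = 0.02456 h⁻¹
Between IV bolus doses, concentration decays as C = C₀·e^(−kτ), so C_peak/C_trough = e^(kτ).
τ_max = ln(C_peak/C_trough) / k = ln(33.2/7.1) / 0.02456 = 1.542 / 0.02456 = 62.79 h

62.8 h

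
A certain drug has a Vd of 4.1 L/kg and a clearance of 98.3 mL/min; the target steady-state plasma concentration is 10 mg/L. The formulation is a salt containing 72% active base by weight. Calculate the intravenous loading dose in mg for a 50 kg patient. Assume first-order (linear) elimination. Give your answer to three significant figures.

Vd(total) = 50 kg × 4.1 L/kg = 205.0 L
LD = Vd × C / S = 205.0 × 10.00 / 0.72 = 2847 mg

2850 mg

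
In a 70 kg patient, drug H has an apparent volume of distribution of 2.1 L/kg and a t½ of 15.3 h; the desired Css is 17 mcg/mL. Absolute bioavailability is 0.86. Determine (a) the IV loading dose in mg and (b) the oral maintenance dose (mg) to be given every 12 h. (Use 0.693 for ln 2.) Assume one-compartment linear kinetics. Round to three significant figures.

(a) 2500 mg; (b) 1580 mg

Total Vd = 2.1 × 70 = 147.0 L
LD = Vd × C = 147.0 × 17 = 2499 mg
CL = 0.693 × Vd / t½ = 0.693 × 147.0 / 15.3 = 6.658 L/h
D = CL × Css × τ / F = 6.658 × 17 × 12 / 0.86 = 1579 mg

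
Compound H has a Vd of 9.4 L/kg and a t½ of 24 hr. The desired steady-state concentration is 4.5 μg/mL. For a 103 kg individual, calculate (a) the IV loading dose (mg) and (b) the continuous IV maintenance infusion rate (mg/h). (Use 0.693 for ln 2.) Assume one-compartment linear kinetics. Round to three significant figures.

(a) 4360 mg; (b) 126 mg/h

Total Vd = 9.4 × 103 = 968.2 L
LD = Vd × C = 968.2 × 4.5 = 4357 mg
CL = 0.693 × Vd / t½ = 0.693 × 968.2 / 24 = 27.96 L/h
Infusion rate = CL × Css = 27.96 × 4.5 = 125.8 mg/h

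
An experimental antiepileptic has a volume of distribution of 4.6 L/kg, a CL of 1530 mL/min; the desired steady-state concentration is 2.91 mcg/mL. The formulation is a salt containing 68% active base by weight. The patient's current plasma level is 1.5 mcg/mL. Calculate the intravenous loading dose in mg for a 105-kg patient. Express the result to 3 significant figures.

Vd(total) = 105 kg × 4.6 L/kg = 483.0 L
Concentration deficit ΔC = 2.91 − 1.5 = 1.410 mg/L
LD = Vd × ΔC / S = 483.0 × 1.410 / 0.68 = 1002 mg

1000 mg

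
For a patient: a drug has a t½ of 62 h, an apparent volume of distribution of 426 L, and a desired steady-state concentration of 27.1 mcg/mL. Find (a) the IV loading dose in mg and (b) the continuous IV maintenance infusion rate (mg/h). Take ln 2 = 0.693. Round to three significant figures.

(a) 11500 mg; (b) 129 mg/h

LD = Vd × C = 426.0 × 27.1 = 11540 mg
CL = 0.693 × Vd / t½ = 0.693 × 426.0 / 62 = 4.762 L/h
Infusion rate = CL × Css = 4.762 × 27.1 = 129.1 mg/h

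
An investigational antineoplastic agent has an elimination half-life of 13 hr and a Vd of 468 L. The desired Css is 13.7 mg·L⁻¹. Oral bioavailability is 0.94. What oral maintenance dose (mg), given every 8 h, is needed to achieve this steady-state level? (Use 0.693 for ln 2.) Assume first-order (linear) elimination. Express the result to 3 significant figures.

CL = 0.693 × Vd / t½ = 0.693 × 468.0 / 13 = 24.95 L/h
D = CL × Css × τ / F = 24.95 × 13.7 × 8 / 0.94 = 2909 mg

2910 mg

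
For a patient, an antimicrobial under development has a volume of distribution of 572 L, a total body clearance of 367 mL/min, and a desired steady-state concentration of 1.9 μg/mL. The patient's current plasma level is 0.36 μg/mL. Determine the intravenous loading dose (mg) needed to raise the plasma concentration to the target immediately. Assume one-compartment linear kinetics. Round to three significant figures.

881 mg

Concentration deficit ΔC = 1.9 − 0.36 = 1.540 mg/L
LD = Vd × ΔC = 572.0 × 1.540 = 880.9 mg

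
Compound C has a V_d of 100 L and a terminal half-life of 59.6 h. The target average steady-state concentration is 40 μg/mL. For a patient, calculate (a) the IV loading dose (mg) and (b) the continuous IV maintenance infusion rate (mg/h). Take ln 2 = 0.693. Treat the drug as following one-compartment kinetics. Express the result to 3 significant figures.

(a) 4000 mg; (b) 46.5 mg/h

LD = Vd × C = 100.0 × 40 = 4000 mg
CL = 0.693 × Vd / t½ = 0.693 × 100.0 / 59.6 = 1.163 L/h
Infusion rate = CL × Css = 1.163 × 40 = 46.52 mg/h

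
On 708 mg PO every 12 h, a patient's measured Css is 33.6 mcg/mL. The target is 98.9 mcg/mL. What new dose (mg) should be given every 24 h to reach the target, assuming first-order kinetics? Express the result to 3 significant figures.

For first-order elimination, Css ∝ F·D/(CL·τ); F and CL are unchanged, so Css ∝ D/τ.
D₂ = D₁ × (Css,target / Css,current) × (τ₂/τ₁) = 708 × (98.9/33.6) × (24/12) = 4168 mg

4170 mg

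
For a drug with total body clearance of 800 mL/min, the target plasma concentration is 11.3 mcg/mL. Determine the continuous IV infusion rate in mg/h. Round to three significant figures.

CL = 800 mL/min = 800 × 0.06 = 48.00 L/h
Infusion rate = CL · Css = 48.00 L/h × 11.3 mg/L = 542.4 mg/h

542 mg/h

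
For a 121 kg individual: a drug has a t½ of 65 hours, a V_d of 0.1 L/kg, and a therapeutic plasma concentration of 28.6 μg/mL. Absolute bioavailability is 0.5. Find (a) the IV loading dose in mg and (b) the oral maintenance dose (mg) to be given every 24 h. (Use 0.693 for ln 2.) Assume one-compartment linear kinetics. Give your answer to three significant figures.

Vd(total) = 121 kg × 0.1 L/kg = 12.10 L
LD = Vd × C = 12.10 × 28.6 = 346.1 mg
CL = 0.693 × Vd / t½ = 0.693 × 12.10 / 65 = 0.1290 L/h
D = CL × Css × τ / F = 0.1290 × 28.6 × 24 / 0.5 = 177.1 mg

(a) 346 mg; (b) 177 mg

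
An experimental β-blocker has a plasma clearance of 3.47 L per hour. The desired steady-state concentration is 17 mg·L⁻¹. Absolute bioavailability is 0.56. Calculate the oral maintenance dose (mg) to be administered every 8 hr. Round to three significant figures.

At steady state, dose per interval replaces the amount cleared in that interval: F·D/τ = CL·Css.
D = CL × Css × τ / F = 3.470 × 17 × 8 / 0.56 = 842.7 mg

843 mg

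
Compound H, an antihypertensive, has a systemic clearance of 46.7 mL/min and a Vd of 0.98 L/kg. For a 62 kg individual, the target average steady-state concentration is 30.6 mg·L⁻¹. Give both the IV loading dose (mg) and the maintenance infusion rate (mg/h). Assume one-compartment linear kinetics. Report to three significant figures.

(a) 1860 mg; (b) 85.7 mg/h

Vd = 0.98 L/kg × 62 kg = 60.76 L
Loading dose = Vd × C = 60.76 × 30.6 = 1859 mg
CL = 46.7 mL/min = 46.7 × 0.06 = 2.802 L/h
Infusion rate = 2.802 L/h × 30.6 mg/L = 85.74 mg/h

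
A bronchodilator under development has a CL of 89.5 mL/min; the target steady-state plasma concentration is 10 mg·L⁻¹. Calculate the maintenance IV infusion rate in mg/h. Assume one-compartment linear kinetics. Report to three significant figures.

53.7 mg/h

CL = 89.5 mL/min × 60/1000 = 5.370 L/h
At steady state, infusion rate equals elimination rate: rate in = CL × Css.
Infusion rate = CL · Css = 5.370 L/h × 10 mg/L = 53.70 mg/h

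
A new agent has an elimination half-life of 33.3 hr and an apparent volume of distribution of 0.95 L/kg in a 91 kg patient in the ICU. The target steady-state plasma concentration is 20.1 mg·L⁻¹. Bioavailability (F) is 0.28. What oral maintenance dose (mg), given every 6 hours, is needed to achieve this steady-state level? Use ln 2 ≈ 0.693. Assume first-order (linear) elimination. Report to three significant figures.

775 mg

Total Vd = 0.95 × 91 = 86.45 L
CL = 0.693 × Vd / t½ = 0.693 × 86.45 / 33.3 = 1.799 L/h
D = CL × Css × τ / F = 1.799 × 20.1 × 6 / 0.28 = 774.9 mg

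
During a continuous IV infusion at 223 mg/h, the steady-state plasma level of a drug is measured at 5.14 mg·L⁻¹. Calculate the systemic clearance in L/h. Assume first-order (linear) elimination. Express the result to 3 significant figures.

At steady state, infusion rate = CL × Css, so CL = rate / Css.
CL = 223 / 5.14 = 43.39 L/h

43.4 L/h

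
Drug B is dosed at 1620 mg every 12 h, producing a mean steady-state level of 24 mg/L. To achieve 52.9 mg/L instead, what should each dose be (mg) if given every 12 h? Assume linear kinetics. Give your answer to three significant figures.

For first-order elimination, Css ∝ F·D/(CL·τ); F and CL are unchanged, so Css ∝ D/τ.
D₂ = D₁ × (Css,target / Css,current) = 1620 × 52.9/24 = 3571 mg

3570 mg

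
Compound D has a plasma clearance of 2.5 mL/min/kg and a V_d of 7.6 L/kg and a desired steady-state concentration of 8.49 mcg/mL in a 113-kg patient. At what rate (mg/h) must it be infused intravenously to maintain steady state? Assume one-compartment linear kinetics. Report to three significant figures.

CL = 2.5 mL/min/kg × 113 kg = 282.5 mL/min = 282.5 × 60/1000 = 16.95 L/h
Rate = CL × Css = 16.95 × 8.49 = 143.9 mg/h

144 mg/h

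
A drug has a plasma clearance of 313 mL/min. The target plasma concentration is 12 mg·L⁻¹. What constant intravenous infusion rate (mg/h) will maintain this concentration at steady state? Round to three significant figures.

Convert clearance: 313 mL/min × 60 min/h ÷ 1000 mL/L = 18.78 L/h
R₀ = 18.78 × 12 = 225.4 mg/h

225 mg/h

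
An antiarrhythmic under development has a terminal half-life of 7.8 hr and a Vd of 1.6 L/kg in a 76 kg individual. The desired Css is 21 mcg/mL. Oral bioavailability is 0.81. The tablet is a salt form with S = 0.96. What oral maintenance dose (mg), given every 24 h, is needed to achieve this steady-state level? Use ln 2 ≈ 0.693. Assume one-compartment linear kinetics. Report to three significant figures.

Total Vd = 1.6 × 76 = 121.6 L
CL = ln 2 · Vd / t½ = 0.693 × 121.6 / 7.8 = 10.80 L/h
D = CL × Css × τ / F / S = 10.80 × 21 × 24 / 0.81 / 0.96 = 7000 mg

7000 mg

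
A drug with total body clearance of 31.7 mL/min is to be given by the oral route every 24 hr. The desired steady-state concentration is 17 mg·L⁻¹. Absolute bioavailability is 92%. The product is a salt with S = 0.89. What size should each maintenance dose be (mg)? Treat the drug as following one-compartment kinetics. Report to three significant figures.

948 mg

Convert clearance: 31.7 mL/min × 60 min/h ÷ 1000 mL/L = 1.902 L/h
At steady state, dose per interval replaces the amount cleared in that interval: F·S·D/τ = CL·Css.
D = CL × Css × τ / F / S = 1.902 × 17 × 24 / 0.92 / 0.89 = 947.7 mg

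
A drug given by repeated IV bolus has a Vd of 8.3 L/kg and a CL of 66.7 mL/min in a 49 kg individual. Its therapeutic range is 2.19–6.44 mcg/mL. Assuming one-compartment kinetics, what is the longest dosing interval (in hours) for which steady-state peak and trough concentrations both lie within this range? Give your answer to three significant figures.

110 h

Vd(total) = 49 kg × 8.3 L/kg = 406.7 L
CL = 66.7 mL/min × 60/1000 = 4.002 L/h
k = CL / Vd = 4.002 / 406.7 = 0.009840 h⁻¹
Between IV bolus doses, concentration decays as C = C₀·e^(−kτ), so C_peak/C_trough = e^(kτ).
τ_max = ln(C_peak/C_trough) / k = ln(6.44/2.19) / 0.009840 = 1.079 / 0.009840 = 109.7 h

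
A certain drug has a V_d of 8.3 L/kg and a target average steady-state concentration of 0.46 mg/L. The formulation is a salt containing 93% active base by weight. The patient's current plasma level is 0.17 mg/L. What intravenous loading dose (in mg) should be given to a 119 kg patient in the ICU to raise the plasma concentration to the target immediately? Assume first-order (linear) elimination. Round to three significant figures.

308 mg

Vd = 8.3 L/kg × 119 kg = 987.7 L
The loading dose fills Vd to the target concentration.
Concentration deficit ΔC = 0.46 − 0.17 = 0.2900 mg/L
LD = Vd × ΔC / S = 987.7 × 0.2900 / 0.93 = 308.0 mg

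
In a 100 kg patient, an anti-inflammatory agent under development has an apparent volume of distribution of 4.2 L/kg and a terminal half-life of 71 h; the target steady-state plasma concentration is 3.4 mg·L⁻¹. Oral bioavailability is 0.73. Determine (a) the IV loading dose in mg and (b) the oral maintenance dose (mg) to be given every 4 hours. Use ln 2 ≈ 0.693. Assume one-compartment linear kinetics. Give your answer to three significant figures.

Vd = 4.2 L/kg × 100 kg = 420.0 L
LD = Vd × C = 420.0 × 3.4 = 1428 mg
CL = 0.693 × Vd / t½ = 0.693 × 420.0 / 71 = 4.099 L/h
D = CL × Css × τ / F = 4.099 × 3.4 × 4 / 0.73 = 76.36 mg

(a) 1430 mg; (b) 76.4 mg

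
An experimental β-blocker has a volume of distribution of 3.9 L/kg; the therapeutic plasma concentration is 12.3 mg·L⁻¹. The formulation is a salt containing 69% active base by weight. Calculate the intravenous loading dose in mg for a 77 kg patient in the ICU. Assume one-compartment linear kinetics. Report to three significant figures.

Vd(total) = 77 kg × 3.9 L/kg = 300.3 L
The loading dose fills Vd to the target concentration.
LD = Vd × C / S = 300.3 × 12.30 / 0.69 = 5353 mg

5350 mg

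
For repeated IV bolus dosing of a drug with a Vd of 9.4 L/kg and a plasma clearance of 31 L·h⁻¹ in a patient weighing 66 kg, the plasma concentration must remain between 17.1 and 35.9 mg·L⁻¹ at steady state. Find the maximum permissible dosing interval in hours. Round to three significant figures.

Vd(total) = 66 kg × 9.4 L/kg = 620.4 L
k = CL / Vd = 31.00 / 620.4 = 0.04997 h⁻¹
Between IV bolus doses, concentration decays as C = C₀·e^(−kτ), so C_peak/C_trough = e^(kτ).
τ_max = ln(C_peak/C_trough) / k = ln(35.9/17.1) / 0.04997 = 0.7417 / 0.04997 = 14.84 h

14.8 h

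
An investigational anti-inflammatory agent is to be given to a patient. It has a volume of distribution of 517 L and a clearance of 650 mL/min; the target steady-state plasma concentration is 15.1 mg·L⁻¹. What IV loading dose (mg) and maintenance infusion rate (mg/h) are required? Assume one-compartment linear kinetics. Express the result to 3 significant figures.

(a) 7810 mg; (b) 589 mg/h

Loading dose = Vd × C = 517.0 × 15.1 = 7807 mg
CL = 650 mL/min = 650 × 0.06 = 39.00 L/h
Maintenance infusion rate = CL × Css = 39.00 × 15.1 = 588.9 mg/h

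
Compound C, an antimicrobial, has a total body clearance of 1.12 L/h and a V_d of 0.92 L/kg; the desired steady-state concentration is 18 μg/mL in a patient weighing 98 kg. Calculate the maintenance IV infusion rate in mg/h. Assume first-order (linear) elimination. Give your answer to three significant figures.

Maintenance depends on clearance, not Vd — rate in must match rate out.
Infusion rate = CL · Css = 1.120 L/h × 18 mg/L = 20.16 mg/h

20.2 mg/h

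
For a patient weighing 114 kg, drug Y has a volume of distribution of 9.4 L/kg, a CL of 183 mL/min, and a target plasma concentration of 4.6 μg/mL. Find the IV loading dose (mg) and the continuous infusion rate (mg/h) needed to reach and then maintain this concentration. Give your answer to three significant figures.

Total Vd = 9.4 × 114 = 1072 L
LD = Vd · C_target = 1072 × 4.6 = 4931 mg
Convert clearance: 183 mL/min × 60 min/h ÷ 1000 mL/L = 10.98 L/h
Maintenance: replace elimination → rate = CL × Css = 10.98 × 4.6 = 50.51 mg/h

(a) 4930 mg; (b) 50.5 mg/h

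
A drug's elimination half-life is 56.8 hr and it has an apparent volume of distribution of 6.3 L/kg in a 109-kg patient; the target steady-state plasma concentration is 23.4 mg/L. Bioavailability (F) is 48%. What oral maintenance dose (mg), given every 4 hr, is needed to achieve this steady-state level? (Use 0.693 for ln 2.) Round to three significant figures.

1630 mg

Total Vd = 6.3 × 109 = 686.7 L
k = 0.693/56.8 = 0.01220 h⁻¹, so CL = k·Vd = 0.01220 × 686.7 = 8.378 L/h
D = CL × Css × τ / F = 8.378 × 23.4 × 4 / 0.48 = 1634 mg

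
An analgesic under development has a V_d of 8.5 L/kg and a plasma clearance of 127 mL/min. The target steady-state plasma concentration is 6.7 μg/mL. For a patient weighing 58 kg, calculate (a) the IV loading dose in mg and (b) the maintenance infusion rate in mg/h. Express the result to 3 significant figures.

Vd = 8.5 L/kg × 58 kg = 493.0 L
LD = Vd · C_target = 493.0 × 6.7 = 3303 mg
CL = 127 mL/min = 127 × 0.06 = 7.620 L/h
Maintenance: replace elimination → rate = CL × Css = 7.620 × 6.7 = 51.05 mg/h

(a) 3300 mg; (b) 51.1 mg/h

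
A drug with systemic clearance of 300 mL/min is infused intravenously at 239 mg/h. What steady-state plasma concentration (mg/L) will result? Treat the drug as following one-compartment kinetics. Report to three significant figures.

13.3 mg/L

CL = 300 mL/min × 60/1000 = 18.00 L/h
Css = rate / CL = 239 / 18.00 = 13.28 mg/L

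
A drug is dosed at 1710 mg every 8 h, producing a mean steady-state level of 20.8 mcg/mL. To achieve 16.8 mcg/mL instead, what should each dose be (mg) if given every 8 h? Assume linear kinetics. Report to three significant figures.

1380 mg

With linear kinetics, Css is proportional to dose rate (D/τ) at fixed clearance.
D₂ = D₁ × (Css,target / Css,current) = 1710 × 16.8/20.8 = 1381 mg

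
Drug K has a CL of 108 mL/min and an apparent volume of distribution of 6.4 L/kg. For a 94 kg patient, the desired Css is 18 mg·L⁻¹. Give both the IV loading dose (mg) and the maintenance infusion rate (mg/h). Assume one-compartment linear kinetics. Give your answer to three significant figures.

(a) 10800 mg; (b) 117 mg/h

Vd = 6.4 L/kg × 94 kg = 601.6 L
Loading: fill Vd to C_target → 601.6 L × 18 mg/L = 10830 mg
CL = 108 mL/min = 108 × 0.06 = 6.480 L/h
Maintenance: replace elimination → rate = CL × Css = 6.480 × 18 = 116.6 mg/h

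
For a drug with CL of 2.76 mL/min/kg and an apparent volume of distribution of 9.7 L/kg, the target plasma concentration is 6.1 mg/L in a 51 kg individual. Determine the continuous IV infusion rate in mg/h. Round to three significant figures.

51.5 mg/h

CL = 2.76 mL/min/kg × 51 kg = 140.8 mL/min = 140.8 × 60/1000 = 8.448 L/h
R₀ = 8.448 × 6.1 = 51.53 mg/h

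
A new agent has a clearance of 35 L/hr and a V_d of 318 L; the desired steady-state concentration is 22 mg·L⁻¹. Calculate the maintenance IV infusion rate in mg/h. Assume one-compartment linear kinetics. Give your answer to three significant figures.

770 mg/h

At steady state, infusion rate equals elimination rate: rate in = CL × Css.
Rate = CL × Css = 35.00 × 22 = 770.0 mg/h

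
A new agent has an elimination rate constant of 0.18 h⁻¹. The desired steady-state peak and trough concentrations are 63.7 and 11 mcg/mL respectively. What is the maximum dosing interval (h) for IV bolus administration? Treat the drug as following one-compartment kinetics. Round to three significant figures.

Between IV bolus doses, concentration decays as C = C₀·e^(−kτ), so C_peak/C_trough = e^(kτ).
τ_max = ln(C_peak/C_trough) / k = ln(63.7/11) / 0.1800 = 1.756 / 0.1800 = 9.756 h

9.76 h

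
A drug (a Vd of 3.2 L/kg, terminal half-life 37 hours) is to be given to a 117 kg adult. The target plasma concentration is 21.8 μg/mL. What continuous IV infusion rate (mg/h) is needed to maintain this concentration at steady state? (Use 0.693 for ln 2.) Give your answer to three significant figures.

153 mg/h

Vd = 3.2 L/kg × 117 kg = 374.4 L
CL = 0.693 × Vd / t½ = 0.693 × 374.4 / 37 = 7.012 L/h
Infusion rate = CL × Css = 7.012 × 21.8 = 152.9 mg/h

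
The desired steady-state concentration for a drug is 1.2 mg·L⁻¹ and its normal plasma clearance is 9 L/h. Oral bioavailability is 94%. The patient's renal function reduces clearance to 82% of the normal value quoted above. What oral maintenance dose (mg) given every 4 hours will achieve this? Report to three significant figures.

Patient clearance = 0.82 × 9.000 = 7.380 L/h
D = CL × Css × τ / F = 7.380 × 1.2 × 4 / 0.94 = 37.69 mg

37.7 mg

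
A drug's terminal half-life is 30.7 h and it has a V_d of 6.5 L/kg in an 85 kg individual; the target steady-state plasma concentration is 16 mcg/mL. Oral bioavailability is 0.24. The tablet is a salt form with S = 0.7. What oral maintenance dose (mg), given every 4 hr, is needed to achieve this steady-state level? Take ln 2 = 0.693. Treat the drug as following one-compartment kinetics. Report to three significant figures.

Vd(total) = 85 kg × 6.5 L/kg = 552.5 L
CL = ln 2 · Vd / t½ = 0.693 × 552.5 / 30.7 = 12.47 L/h
D = CL × Css × τ / F / S = 12.47 × 16 × 4 / 0.24 / 0.7 = 4750 mg

4750 mg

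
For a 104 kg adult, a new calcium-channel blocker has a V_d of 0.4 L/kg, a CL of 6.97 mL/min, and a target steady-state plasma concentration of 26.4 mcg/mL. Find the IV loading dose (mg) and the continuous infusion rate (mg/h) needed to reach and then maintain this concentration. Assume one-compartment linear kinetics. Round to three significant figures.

(a) 1100 mg; (b) 11.0 mg/h

Total Vd = 0.4 × 104 = 41.60 L
LD = Vd · C_target = 41.60 × 26.4 = 1098 mg
Convert clearance: 6.97 mL/min × 60 min/h ÷ 1000 mL/L = 0.4182 L/h
Maintenance infusion rate = CL × Css = 0.4182 × 26.4 = 11.04 mg/h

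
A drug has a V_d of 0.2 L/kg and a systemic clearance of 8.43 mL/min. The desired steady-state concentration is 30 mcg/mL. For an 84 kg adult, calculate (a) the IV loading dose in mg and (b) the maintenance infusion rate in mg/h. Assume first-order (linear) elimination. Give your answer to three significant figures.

(a) 504 mg; (b) 15.2 mg/h

Vd = 0.2 L/kg × 84 kg = 16.80 L
Loading: fill Vd to C_target → 16.80 L × 30 mg/L = 504.0 mg
CL = 8.43 mL/min = 8.43 × 0.06 = 0.5058 L/h
Maintenance: replace elimination → rate = CL × Css = 0.5058 × 30 = 15.17 mg/h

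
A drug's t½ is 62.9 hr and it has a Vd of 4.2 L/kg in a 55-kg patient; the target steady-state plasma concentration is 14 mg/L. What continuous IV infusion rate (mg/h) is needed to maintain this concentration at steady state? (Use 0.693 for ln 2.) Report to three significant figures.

Vd(total) = 55 kg × 4.2 L/kg = 231.0 L
k = 0.693/62.9 = 0.01102 h⁻¹, so CL = k·Vd = 0.01102 × 231.0 = 2.546 L/h
Infusion rate = CL × Css = 2.546 × 14 = 35.64 mg/h

35.6 mg/h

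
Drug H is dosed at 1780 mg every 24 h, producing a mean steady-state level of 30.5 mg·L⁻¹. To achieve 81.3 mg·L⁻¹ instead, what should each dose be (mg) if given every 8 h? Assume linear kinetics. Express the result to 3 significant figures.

With linear kinetics, Css is proportional to dose rate (D/τ) at fixed clearance.
D₂ = D₁ × (Css,target / Css,current) × (τ₂/τ₁) = 1780 × (81.3/30.5) × (8/24) = 1582 mg

1580 mg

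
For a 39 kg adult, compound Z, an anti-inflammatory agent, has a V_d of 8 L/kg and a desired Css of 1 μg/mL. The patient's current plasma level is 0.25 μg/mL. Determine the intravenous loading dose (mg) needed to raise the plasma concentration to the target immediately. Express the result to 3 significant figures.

Vd(total) = 39 kg × 8 L/kg = 312.0 L
Concentration deficit ΔC = 1 − 0.25 = 0.7500 mg/L
LD = Vd × ΔC = 312.0 × 0.7500 = 234.0 mg

234 mg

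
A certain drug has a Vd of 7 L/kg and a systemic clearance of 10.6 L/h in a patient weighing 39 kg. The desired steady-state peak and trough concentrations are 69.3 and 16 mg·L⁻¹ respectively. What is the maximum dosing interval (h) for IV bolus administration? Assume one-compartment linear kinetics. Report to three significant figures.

37.8 h

Total Vd = 7 × 39 = 273.0 L
k = CL / Vd = 10.60 / 273.0 = 0.03883 h⁻¹
Between IV bolus doses, concentration decays as C = C₀·e^(−kτ), so C_peak/C_trough = e^(kτ).
τ_max = ln(C_peak/C_trough) / k = ln(69.3/16) / 0.03883 = 1.466 / 0.03883 = 37.75 h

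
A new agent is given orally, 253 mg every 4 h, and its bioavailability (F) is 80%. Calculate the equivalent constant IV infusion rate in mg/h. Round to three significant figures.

Equivalent systemic input: infusion rate = F·D/τ.
Rate = 0.8 × 253 / 4 = 50.60 mg/h

50.6 mg/h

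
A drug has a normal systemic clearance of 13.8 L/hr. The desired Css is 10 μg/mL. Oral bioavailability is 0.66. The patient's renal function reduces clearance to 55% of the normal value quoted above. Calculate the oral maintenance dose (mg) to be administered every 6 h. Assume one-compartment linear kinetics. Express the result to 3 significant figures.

Patient clearance = 0.55 × 13.80 = 7.590 L/h
D = CL × Css × τ / F = 7.590 × 10 × 6 / 0.66 = 690.0 mg

690 mg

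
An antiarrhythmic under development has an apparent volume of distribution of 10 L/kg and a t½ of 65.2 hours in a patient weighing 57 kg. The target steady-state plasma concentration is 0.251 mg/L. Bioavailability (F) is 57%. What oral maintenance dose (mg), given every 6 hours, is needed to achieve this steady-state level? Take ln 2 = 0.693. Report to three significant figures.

Vd = 10 L/kg × 57 kg = 570.0 L
CL = ln 2 · Vd / t½ = 0.693 × 570.0 / 65.2 = 6.058 L/h
D = CL × Css × τ / F = 6.058 × 0.251 × 6 / 0.57 = 16.01 mg

16.0 mg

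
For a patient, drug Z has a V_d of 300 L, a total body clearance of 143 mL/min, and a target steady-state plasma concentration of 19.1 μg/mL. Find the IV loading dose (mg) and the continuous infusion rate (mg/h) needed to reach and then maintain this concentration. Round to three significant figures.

(a) 5730 mg; (b) 164 mg/h

LD = Vd · C_target = 300.0 × 19.1 = 5730 mg
Convert clearance: 143 mL/min × 60 min/h ÷ 1000 mL/L = 8.580 L/h
Infusion rate = 8.580 L/h × 19.1 mg/L = 163.9 mg/h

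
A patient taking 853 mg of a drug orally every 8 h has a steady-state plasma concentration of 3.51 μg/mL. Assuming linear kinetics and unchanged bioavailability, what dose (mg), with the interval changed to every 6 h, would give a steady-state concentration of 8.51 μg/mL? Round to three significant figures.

For first-order elimination, Css ∝ F·D/(CL·τ); F and CL are unchanged, so Css ∝ D/τ.
D₂ = D₁ × (Css,target / Css,current) × (τ₂/τ₁) = 853 × (8.51/3.51) × (6/8) = 1551 mg

1550 mg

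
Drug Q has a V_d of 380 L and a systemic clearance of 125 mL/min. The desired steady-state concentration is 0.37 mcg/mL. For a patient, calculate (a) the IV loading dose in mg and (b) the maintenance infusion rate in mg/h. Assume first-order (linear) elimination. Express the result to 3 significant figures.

(a) 141 mg; (b) 2.78 mg/h

Loading dose = Vd × C = 380.0 × 0.37 = 140.6 mg
Convert clearance: 125 mL/min × 60 min/h ÷ 1000 mL/L = 7.500 L/h
Maintenance infusion rate = CL × Css = 7.500 × 0.37 = 2.775 mg/h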